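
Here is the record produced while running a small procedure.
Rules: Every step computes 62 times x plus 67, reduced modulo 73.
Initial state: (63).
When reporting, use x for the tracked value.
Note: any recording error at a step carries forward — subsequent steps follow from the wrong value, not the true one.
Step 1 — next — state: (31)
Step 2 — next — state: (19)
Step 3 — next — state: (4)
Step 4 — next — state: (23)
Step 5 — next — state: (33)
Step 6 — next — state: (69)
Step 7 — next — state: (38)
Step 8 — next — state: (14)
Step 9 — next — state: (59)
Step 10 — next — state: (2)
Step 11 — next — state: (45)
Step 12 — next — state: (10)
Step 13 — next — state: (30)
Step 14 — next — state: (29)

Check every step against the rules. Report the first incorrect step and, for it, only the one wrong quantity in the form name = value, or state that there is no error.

Step 1: x = (62*63 + 67) mod 73 = 31 — agrees with the record.
Step 2: x = (62*31 + 67) mod 73 = 18 — a discrepancy with the record.
That makes step 2 the first incorrect line — x = 18 is what it should show.

step 2, x = 18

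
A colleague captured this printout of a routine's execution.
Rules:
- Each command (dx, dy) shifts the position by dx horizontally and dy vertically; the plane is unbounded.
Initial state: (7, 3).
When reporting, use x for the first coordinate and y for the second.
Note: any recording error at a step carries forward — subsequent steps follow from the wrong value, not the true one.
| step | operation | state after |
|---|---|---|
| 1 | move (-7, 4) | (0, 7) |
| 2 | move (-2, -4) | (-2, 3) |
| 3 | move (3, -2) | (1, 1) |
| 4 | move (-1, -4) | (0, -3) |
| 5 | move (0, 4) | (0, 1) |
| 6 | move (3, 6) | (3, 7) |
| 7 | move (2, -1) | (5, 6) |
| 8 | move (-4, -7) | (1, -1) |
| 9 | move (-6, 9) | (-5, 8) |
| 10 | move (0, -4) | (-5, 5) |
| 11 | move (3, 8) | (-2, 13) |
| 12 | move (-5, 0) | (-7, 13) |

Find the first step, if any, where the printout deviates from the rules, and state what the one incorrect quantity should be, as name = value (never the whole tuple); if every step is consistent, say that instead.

step 10, y = 4

1. x = 7 + (-7) = 0, y = 3 + (4) = 7 (same as recorded)
2. x = 0 + (-2) = -2, y = 7 + (-4) = 3 (in agreement)
3. x = -2 + (3) = 1, y = 3 + (-2) = 1 (matches)
4. x = 1 + (-1) = 0, y = 1 + (-4) = -3 (consistent with the printout)
5. x = 0 + (0) = 0, y = -3 + (4) = 1 (exactly as logged)
6. x = 0 + (3) = 3, y = 1 + (6) = 7 (no discrepancy)
7. x = 3 + (2) = 5, y = 7 + (-1) = 6 (matches)
8. x = 5 + (-4) = 1, y = 6 + (-7) = -1 (consistent with the printout)
9. x = 1 + (-6) = -5, y = -1 + (9) = 8 (checks out)
10. x = -5 + (0) = -5, y = 8 + (-4) = 4 (the entry is off here)
The audit stops at step 10: the recorded entry is wrong and should be y = 4.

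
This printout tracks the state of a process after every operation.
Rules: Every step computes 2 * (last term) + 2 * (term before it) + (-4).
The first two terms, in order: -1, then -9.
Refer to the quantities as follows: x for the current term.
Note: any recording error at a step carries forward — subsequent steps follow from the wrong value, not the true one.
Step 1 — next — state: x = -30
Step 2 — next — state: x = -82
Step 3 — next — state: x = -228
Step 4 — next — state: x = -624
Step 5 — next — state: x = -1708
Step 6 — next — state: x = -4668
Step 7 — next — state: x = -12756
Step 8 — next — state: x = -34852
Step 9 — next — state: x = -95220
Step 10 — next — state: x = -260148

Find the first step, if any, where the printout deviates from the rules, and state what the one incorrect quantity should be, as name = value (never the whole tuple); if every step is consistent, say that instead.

Recomputing the run from the initial state:
step 1: x = -24
step 2: x = -70
step 3: x = -192
step 4: x = -528
step 5: x = -1444
step 6: x = -3948
step 7: x = -10788
step 8: x = -29476
step 9: x = -80532
step 10: x = -220020
The first disagreement with the printout is at step 1, where the value should be x = -24.

step 1, x = -24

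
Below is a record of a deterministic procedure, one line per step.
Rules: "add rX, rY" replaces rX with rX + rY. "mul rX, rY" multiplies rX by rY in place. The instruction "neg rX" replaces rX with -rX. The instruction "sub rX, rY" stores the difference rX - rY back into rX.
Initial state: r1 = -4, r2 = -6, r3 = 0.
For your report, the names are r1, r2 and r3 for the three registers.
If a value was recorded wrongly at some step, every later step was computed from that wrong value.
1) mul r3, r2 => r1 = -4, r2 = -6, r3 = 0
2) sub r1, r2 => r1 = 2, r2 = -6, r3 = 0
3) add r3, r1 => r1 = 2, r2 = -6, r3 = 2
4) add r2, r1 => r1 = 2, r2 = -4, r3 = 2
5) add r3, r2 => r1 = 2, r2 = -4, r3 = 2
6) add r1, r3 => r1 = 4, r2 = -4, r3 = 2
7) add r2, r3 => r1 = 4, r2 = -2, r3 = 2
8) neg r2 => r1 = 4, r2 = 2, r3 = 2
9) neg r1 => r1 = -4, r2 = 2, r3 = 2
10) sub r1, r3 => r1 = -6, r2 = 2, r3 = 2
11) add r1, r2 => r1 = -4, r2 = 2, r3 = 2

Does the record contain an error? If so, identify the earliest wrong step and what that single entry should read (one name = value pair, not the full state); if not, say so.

1. r3 = 0 * -6 = 0 (in agreement)
2. r1 = -4 - -6 = 2 (agrees with the record)
3. r3 = 0 + 2 = 2 (in agreement)
4. r2 = -6 + 2 = -4 (agrees with the record)
5. r3 = 2 + -4 = -2 (the recorded entry deviates here)
So the first discrepancy is step 5, where the right value is r3 = -2.

step 5, r3 = -2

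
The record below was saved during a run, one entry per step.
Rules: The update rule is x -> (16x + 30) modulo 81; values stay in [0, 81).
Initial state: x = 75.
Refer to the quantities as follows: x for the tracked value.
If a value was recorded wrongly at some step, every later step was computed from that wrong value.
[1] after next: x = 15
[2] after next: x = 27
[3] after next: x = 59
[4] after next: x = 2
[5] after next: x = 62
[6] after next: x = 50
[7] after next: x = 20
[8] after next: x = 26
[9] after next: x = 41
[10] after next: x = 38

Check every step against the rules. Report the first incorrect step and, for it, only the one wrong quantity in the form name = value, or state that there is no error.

step 3, x = 57

Recomputing the run from the initial state:
step 1: x = 15
step 2: x = 27
step 3: x = 57
step 4: x = 51
step 5: x = 36
step 6: x = 39
step 7: x = 6
step 8: x = 45
step 9: x = 21
step 10: x = 42
The first disagreement with the record is at step 3, where the value should be x = 57.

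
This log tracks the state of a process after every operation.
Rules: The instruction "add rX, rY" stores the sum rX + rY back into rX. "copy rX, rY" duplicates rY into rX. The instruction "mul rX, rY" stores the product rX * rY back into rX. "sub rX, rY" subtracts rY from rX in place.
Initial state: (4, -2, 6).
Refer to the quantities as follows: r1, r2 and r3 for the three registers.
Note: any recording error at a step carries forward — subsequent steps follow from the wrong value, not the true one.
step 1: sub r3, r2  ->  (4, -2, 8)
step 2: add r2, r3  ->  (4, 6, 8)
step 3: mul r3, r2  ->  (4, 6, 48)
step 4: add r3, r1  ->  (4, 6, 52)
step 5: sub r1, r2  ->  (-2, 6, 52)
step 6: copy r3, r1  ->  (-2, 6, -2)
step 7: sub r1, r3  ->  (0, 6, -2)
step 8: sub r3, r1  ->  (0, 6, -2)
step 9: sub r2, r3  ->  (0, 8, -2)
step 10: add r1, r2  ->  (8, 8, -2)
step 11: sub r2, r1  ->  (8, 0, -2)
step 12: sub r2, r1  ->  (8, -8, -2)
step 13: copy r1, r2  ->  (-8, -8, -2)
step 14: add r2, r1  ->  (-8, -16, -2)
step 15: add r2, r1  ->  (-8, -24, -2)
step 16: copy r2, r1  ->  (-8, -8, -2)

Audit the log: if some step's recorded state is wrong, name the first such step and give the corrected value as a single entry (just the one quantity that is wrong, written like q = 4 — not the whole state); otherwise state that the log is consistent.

no error

1. r3 = 6 - -2 = 8 (exactly as logged)
2. r2 = -2 + 8 = 6 (checks out)
3. r3 = 8 * 6 = 48 (verified)
4. r3 = 48 + 4 = 52 (agrees with the log)
5. r1 = 4 - 6 = -2 (same as recorded)
6. r3 = -2 (same as recorded)
7. r1 = -2 - -2 = 0 (checks out)
8. r3 = -2 - 0 = -2 (no discrepancy)
9. r2 = 6 - -2 = 8 (same as recorded)
10. r1 = 0 + 8 = 8 (consistent with the log)
11. r2 = 8 - 8 = 0 (checks out)
12. r2 = 0 - 8 = -8 (consistent with the log)
13. r1 = -8 (no discrepancy)
14. r2 = -8 + -8 = -16 (confirmed correct)
15. r2 = -16 + -8 = -24 (no discrepancy)
16. r2 = -8 (agrees with the log)
All entries verified; no error found.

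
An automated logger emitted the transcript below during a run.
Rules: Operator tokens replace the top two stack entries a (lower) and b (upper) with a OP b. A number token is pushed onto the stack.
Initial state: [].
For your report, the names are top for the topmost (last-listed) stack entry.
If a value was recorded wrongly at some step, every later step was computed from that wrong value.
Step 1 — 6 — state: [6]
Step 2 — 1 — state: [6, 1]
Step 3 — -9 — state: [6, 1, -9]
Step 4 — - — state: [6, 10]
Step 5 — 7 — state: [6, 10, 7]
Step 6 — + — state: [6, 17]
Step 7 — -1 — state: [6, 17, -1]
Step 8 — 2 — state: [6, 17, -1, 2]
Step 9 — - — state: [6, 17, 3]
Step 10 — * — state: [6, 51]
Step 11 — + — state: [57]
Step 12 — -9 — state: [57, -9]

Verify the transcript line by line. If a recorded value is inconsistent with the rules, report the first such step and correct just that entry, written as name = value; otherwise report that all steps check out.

1. push 6: top = 6 (consistent with the transcript)
2. push 1: top = 1 (in agreement)
3. push -9: top = -9 (no discrepancy)
4. 1 - -9 = 10 (in agreement)
5. push 7: top = 7 (consistent with the transcript)
6. 10 + 7 = 17 (checks out)
7. push -1: top = -1 (same as recorded)
8. push 2: top = 2 (same as recorded)
9. -1 - 2 = -3 (not what was recorded)
First incorrect step: 9; the correct value is top = -3.

step 9, top = -3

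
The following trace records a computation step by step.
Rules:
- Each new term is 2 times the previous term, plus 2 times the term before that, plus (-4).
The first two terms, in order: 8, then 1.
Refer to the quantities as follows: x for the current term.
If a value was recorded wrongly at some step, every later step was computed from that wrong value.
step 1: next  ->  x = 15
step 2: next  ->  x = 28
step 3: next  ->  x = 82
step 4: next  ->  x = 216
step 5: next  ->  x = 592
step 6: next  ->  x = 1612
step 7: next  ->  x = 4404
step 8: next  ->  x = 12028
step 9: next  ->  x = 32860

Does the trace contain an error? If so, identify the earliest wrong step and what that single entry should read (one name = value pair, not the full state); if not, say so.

step 1, x = 14

Step 1: x = 2*(1) + (2)*(8) + (-4) = 14 — the trace disagrees here.
Step 1 is the first one off; corrected, x = 14.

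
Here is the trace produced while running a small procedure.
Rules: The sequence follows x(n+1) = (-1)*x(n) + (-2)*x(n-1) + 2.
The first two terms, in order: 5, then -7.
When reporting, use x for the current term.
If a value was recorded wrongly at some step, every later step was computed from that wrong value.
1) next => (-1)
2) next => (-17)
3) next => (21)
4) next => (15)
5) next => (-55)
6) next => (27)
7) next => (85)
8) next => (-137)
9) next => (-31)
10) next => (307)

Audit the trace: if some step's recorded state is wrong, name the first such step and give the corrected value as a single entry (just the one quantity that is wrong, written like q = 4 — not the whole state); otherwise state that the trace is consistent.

step 2, x = 17

Recomputing the run from the initial state:
step 1: x = -1
step 2: x = 17
step 3: x = -13
step 4: x = -19
step 5: x = 47
step 6: x = -7
step 7: x = -85
step 8: x = 101
step 9: x = 71
step 10: x = -271
The first disagreement with the trace is at step 2, where the value should be x = 17.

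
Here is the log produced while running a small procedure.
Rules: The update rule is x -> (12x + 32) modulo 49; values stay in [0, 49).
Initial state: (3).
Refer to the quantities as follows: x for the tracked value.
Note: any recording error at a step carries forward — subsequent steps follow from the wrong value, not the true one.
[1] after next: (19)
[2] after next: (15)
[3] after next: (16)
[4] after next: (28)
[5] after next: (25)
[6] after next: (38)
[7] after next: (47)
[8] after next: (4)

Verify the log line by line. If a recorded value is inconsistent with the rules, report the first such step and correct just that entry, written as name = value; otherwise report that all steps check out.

Step 1: x = (12*3 + 32) mod 49 = 19 — no discrepancy.
Step 2: x = (12*19 + 32) mod 49 = 15 — exactly as logged.
Step 3: x = (12*15 + 32) mod 49 = 16 — verified.
Step 4: x = (12*16 + 32) mod 49 = 28 — exactly as logged.
Step 5: x = (12*28 + 32) mod 49 = 25 — same as recorded.
Step 6: x = (12*25 + 32) mod 49 = 38 — matches.
Step 7: x = (12*38 + 32) mod 49 = 47 — in agreement.
Step 8: x = (12*47 + 32) mod 49 = 8 — the entry is off here.
First incorrect step: 8; the correct value is x = 8.

step 8, x = 8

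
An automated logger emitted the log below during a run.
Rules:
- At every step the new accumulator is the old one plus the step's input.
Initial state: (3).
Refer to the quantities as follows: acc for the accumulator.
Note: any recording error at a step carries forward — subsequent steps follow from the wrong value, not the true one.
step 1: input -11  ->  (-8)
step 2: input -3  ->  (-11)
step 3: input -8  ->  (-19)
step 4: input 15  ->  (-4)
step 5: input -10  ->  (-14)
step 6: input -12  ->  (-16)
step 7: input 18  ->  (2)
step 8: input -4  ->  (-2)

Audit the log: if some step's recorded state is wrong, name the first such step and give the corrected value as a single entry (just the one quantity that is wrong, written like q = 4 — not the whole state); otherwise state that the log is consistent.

Recomputing the run from the initial state:
step 1: acc = -8
step 2: acc = -11
step 3: acc = -19
step 4: acc = -4
step 5: acc = -14
step 6: acc = -26
step 7: acc = -8
step 8: acc = -12
The first disagreement with the log is at step 6, where the value should be acc = -26.

step 6, acc = -26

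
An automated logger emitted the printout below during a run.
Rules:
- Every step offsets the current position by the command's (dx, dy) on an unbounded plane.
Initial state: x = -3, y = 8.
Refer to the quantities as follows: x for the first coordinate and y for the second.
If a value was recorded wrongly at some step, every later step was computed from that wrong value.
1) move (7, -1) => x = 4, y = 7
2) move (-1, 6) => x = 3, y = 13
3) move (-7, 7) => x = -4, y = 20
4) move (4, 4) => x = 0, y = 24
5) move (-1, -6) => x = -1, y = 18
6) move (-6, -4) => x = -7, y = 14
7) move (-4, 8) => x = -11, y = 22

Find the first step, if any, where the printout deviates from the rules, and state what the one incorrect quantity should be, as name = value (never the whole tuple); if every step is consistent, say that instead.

no error

Recomputing the run from the initial state:
step 1: x = 4, y = 7
step 2: x = 3, y = 13
step 3: x = -4, y = 20
step 4: x = 0, y = 24
step 5: x = -1, y = 18
step 6: x = -7, y = 14
step 7: x = -11, y = 22
This matches the printout at every step.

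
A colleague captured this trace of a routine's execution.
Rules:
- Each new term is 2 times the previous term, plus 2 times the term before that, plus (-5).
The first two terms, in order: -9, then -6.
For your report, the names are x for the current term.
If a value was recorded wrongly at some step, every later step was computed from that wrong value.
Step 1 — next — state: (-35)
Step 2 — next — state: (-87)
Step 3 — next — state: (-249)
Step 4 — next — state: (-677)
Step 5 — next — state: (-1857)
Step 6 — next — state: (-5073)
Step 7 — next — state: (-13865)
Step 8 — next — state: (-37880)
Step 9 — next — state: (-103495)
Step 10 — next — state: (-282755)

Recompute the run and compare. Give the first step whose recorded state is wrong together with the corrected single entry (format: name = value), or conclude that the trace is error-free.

Recomputing the run from the initial state:
step 1: x = -35
step 2: x = -87
step 3: x = -249
step 4: x = -677
step 5: x = -1857
step 6: x = -5073
step 7: x = -13865
step 8: x = -37881
step 9: x = -103497
step 10: x = -282761
The first disagreement with the trace is at step 8, where the value should be x = -37881.

step 8, x = -37881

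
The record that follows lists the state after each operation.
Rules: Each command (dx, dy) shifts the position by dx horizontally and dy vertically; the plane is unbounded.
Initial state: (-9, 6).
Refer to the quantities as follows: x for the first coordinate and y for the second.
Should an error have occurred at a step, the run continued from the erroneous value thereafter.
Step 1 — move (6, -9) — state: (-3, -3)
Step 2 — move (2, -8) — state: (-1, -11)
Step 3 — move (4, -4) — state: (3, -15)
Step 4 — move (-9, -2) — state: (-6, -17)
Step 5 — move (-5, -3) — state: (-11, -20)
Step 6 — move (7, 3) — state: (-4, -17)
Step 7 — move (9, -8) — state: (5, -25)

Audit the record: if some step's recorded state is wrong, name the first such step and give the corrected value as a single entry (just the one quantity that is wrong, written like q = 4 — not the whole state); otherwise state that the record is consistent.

Recomputing the run from the initial state:
step 1: x = -3, y = -3
step 2: x = -1, y = -11
step 3: x = 3, y = -15
step 4: x = -6, y = -17
step 5: x = -11, y = -20
step 6: x = -4, y = -17
step 7: x = 5, y = -25
This matches the record at every step.

no error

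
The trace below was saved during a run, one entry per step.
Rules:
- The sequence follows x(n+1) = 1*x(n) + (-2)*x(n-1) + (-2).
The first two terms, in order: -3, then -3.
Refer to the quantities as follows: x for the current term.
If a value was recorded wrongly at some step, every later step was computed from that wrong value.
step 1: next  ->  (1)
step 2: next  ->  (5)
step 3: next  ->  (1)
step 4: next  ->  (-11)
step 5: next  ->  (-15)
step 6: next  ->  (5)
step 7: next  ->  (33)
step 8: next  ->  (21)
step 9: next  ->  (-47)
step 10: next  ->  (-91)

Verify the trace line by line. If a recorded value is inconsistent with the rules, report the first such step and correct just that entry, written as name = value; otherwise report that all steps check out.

no error

Step 1: x = 1*(-3) + (-2)*(-3) + (-2) = 1 — confirmed correct.
Step 2: x = 1*(1) + (-2)*(-3) + (-2) = 5 — no discrepancy.
Step 3: x = 1*(5) + (-2)*(1) + (-2) = 1 — verified.
Step 4: x = 1*(1) + (-2)*(5) + (-2) = -11 — no discrepancy.
Step 5: x = 1*(-11) + (-2)*(1) + (-2) = -15 — verified.
Step 6: x = 1*(-15) + (-2)*(-11) + (-2) = 5 — matches.
Step 7: x = 1*(5) + (-2)*(-15) + (-2) = 33 — checks out.
Step 8: x = 1*(33) + (-2)*(5) + (-2) = 21 — confirmed correct.
Step 9: x = 1*(21) + (-2)*(33) + (-2) = -47 — consistent with the trace.
Step 10: x = 1*(-47) + (-2)*(21) + (-2) = -91 — no discrepancy.
No step deviates from the rules.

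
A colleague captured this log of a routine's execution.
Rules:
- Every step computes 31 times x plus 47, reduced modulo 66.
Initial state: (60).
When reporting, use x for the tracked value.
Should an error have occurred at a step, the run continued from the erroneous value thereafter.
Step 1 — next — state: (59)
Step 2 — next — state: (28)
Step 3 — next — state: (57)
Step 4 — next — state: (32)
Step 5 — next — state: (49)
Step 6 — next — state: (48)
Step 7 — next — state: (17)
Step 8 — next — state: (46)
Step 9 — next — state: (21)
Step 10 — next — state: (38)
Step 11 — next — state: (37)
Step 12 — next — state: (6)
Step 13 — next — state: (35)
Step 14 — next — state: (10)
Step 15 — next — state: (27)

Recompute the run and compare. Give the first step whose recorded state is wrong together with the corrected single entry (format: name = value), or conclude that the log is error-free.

no error

Recomputing the run from the initial state:
step 1: x = 59
step 2: x = 28
step 3: x = 57
step 4: x = 32
step 5: x = 49
step 6: x = 48
step 7: x = 17
step 8: x = 46
step 9: x = 21
step 10: x = 38
step 11: x = 37
step 12: x = 6
step 13: x = 35
step 14: x = 10
step 15: x = 27
This matches the log at every step.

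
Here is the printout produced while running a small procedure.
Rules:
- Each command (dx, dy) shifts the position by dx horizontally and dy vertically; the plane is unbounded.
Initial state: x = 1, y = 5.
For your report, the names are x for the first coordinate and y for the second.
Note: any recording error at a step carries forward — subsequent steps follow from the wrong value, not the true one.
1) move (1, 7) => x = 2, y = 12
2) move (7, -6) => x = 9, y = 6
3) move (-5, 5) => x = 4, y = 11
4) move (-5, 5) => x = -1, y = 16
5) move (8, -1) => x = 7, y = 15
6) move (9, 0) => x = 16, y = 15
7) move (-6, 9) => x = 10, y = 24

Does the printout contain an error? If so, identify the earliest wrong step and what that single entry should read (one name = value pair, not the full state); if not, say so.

1. x = 1 + (1) = 2, y = 5 + (7) = 12 (exactly as logged)
2. x = 2 + (7) = 9, y = 12 + (-6) = 6 (matches)
3. x = 9 + (-5) = 4, y = 6 + (5) = 11 (confirmed correct)
4. x = 4 + (-5) = -1, y = 11 + (5) = 16 (checks out)
5. x = -1 + (8) = 7, y = 16 + (-1) = 15 (in agreement)
6. x = 7 + (9) = 16, y = 15 + (0) = 15 (checks out)
7. x = 16 + (-6) = 10, y = 15 + (9) = 24 (verified)
All steps check out; nothing to correct.

no error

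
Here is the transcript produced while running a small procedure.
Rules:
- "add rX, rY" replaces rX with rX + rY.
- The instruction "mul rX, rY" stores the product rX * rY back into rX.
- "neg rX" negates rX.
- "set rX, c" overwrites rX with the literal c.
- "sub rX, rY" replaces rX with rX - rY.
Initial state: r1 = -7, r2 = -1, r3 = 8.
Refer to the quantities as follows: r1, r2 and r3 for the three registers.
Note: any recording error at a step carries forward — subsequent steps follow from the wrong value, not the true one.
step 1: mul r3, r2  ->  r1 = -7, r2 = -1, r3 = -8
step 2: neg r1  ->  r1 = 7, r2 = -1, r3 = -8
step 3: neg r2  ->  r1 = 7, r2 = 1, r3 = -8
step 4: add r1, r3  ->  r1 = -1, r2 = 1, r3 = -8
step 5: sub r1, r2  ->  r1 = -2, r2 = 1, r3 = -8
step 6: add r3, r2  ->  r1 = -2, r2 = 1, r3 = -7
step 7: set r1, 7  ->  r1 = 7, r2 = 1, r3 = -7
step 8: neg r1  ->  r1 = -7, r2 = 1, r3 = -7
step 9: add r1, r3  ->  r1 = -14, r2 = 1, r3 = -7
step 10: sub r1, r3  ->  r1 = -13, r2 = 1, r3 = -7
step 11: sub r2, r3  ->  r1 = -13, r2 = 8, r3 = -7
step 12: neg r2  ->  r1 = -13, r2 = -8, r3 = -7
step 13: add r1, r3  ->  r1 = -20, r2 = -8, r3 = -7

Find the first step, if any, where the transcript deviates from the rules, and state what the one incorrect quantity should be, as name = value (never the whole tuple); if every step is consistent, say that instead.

step 10, r1 = -7

Step 1: r3 = 8 * -1 = -8 — matches.
Step 2: r1 = -(-7) = 7 — verified.
Step 3: r2 = -(-1) = 1 — no discrepancy.
Step 4: r1 = 7 + -8 = -1 — same as recorded.
Step 5: r1 = -1 - 1 = -2 — matches.
Step 6: r3 = -8 + 1 = -7 — exactly as logged.
Step 7: r1 = 7 — agrees with the transcript.
Step 8: r1 = -(7) = -7 — confirmed correct.
Step 9: r1 = -7 + -7 = -14 — consistent with the transcript.
Step 10: r1 = -14 - -7 = -7 — the transcript has a different value.
The audit stops at step 10: the recorded entry is wrong and should be r1 = -7.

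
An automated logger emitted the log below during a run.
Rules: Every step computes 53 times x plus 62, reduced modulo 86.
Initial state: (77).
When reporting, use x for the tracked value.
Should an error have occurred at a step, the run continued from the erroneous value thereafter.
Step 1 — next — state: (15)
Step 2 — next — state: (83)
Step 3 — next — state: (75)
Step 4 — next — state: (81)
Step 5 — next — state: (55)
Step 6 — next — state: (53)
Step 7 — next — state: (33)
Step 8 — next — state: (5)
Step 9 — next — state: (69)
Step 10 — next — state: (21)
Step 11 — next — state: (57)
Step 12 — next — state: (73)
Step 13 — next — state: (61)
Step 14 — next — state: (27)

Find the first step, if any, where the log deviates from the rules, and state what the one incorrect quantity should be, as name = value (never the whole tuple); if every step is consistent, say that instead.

no error

Recomputing the run from the initial state:
step 1: x = 15
step 2: x = 83
step 3: x = 75
step 4: x = 81
step 5: x = 55
step 6: x = 53
step 7: x = 33
step 8: x = 5
step 9: x = 69
step 10: x = 21
step 11: x = 57
step 12: x = 73
step 13: x = 61
step 14: x = 27
This matches the log at every step.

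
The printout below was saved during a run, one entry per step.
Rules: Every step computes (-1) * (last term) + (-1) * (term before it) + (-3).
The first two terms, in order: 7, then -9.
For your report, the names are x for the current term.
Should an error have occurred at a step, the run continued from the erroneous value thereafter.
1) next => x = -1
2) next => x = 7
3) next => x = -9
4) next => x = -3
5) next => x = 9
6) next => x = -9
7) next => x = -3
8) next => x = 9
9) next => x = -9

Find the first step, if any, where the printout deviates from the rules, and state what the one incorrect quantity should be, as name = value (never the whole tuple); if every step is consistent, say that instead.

step 4, x = -1

step 1: x = -1*(-9) + (-1)*(7) + (-3) = -1 -> in agreement
step 2: x = -1*(-1) + (-1)*(-9) + (-3) = 7 -> checks out
step 3: x = -1*(7) + (-1)*(-1) + (-3) = -9 -> exactly as logged
step 4: x = -1*(-9) + (-1)*(7) + (-3) = -1 -> a discrepancy with the printout
The earliest wrong entry is at step 4: it should read x = -1.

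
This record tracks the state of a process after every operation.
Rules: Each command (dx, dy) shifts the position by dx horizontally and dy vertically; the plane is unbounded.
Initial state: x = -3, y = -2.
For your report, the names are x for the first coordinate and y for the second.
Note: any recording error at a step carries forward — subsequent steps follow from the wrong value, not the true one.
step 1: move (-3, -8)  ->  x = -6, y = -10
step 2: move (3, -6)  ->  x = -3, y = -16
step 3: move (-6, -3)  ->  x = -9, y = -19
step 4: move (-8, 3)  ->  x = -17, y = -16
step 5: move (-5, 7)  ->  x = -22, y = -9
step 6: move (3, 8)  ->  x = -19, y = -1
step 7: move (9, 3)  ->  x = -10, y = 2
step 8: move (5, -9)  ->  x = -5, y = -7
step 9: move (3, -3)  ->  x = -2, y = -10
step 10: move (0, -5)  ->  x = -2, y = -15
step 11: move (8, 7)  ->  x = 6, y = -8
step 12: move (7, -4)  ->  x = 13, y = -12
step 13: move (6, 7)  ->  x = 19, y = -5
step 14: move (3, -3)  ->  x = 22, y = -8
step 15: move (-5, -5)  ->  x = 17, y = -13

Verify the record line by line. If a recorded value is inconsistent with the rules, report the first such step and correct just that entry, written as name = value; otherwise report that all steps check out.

step 1: x = -3 + (-3) = -6, y = -2 + (-8) = -10 -> exactly as logged
step 2: x = -6 + (3) = -3, y = -10 + (-6) = -16 -> checks out
step 3: x = -3 + (-6) = -9, y = -16 + (-3) = -19 -> consistent with the record
step 4: x = -9 + (-8) = -17, y = -19 + (3) = -16 -> matches
step 5: x = -17 + (-5) = -22, y = -16 + (7) = -9 -> same as recorded
step 6: x = -22 + (3) = -19, y = -9 + (8) = -1 -> consistent with the record
step 7: x = -19 + (9) = -10, y = -1 + (3) = 2 -> in agreement
step 8: x = -10 + (5) = -5, y = 2 + (-9) = -7 -> in agreement
step 9: x = -5 + (3) = -2, y = -7 + (-3) = -10 -> same as recorded
step 10: x = -2 + (0) = -2, y = -10 + (-5) = -15 -> matches
step 11: x = -2 + (8) = 6, y = -15 + (7) = -8 -> in agreement
step 12: x = 6 + (7) = 13, y = -8 + (-4) = -12 -> confirmed correct
step 13: x = 13 + (6) = 19, y = -12 + (7) = -5 -> verified
step 14: x = 19 + (3) = 22, y = -5 + (-3) = -8 -> agrees with the record
step 15: x = 22 + (-5) = 17, y = -8 + (-5) = -13 -> exactly as logged
Nothing is out of place; the run is error-free.

no error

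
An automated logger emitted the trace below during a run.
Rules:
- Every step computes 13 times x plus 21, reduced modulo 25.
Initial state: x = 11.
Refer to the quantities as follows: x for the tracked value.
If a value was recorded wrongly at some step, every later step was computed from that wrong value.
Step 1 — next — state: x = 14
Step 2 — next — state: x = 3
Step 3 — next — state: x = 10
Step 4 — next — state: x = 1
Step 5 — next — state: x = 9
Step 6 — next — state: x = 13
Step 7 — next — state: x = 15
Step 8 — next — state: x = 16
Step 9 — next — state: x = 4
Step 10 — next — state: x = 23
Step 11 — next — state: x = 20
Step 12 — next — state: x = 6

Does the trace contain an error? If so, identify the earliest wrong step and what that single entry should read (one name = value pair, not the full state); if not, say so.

Recomputing the run from the initial state:
step 1: x = 14
step 2: x = 3
step 3: x = 10
step 4: x = 1
step 5: x = 9
step 6: x = 13
step 7: x = 15
step 8: x = 16
step 9: x = 4
step 10: x = 23
step 11: x = 20
step 12: x = 6
This matches the trace at every step.

no error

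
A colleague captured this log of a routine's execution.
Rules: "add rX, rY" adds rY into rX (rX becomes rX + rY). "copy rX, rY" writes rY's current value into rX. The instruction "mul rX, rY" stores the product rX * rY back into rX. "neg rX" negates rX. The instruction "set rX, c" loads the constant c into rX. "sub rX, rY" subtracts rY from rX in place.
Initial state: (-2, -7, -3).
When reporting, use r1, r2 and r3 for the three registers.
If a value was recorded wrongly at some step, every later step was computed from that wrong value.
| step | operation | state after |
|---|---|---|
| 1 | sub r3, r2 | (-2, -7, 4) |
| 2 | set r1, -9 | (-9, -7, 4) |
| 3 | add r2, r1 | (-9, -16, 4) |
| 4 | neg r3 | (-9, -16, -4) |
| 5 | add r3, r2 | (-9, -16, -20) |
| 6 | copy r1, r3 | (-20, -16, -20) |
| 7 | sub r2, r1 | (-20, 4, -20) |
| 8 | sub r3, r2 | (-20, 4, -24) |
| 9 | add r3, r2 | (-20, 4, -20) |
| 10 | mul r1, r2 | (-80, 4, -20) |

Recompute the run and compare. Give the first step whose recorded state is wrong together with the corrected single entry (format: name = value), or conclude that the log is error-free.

1. r3 = -3 - -7 = 4 (matches)
2. r1 = -9 (consistent with the log)
3. r2 = -7 + -9 = -16 (no discrepancy)
4. r3 = -(4) = -4 (matches)
5. r3 = -4 + -16 = -20 (checks out)
6. r1 = -20 (no discrepancy)
7. r2 = -16 - -20 = 4 (checks out)
8. r3 = -20 - 4 = -24 (consistent with the log)
9. r3 = -24 + 4 = -20 (consistent with the log)
10. r1 = -20 * 4 = -80 (exactly as logged)
The whole run recomputes cleanly — no discrepancies.

no error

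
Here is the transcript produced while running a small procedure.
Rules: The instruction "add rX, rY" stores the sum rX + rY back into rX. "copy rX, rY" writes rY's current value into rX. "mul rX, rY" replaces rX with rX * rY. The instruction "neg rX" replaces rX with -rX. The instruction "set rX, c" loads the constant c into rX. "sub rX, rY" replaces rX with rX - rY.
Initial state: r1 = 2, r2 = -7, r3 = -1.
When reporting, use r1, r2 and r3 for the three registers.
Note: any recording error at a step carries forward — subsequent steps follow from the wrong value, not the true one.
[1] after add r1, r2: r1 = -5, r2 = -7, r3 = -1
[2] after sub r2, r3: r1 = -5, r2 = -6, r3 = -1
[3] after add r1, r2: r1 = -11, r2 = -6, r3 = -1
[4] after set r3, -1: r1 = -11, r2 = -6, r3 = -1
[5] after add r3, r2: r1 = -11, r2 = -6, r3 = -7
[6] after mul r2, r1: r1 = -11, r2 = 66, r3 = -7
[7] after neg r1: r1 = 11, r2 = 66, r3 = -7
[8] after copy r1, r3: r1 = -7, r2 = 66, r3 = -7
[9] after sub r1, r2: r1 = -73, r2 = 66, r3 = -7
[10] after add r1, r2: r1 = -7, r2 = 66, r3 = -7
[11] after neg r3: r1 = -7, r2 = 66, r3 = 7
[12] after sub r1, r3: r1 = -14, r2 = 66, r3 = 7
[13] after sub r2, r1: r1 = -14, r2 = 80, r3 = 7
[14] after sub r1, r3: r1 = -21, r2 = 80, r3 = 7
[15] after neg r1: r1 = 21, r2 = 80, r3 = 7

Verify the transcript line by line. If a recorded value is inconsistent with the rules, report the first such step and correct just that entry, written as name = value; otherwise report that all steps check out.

no error

Step 1: r1 = 2 + -7 = -5 — in agreement.
Step 2: r2 = -7 - -1 = -6 — agrees with the transcript.
Step 3: r1 = -5 + -6 = -11 — in agreement.
Step 4: r3 = -1 — exactly as logged.
Step 5: r3 = -1 + -6 = -7 — agrees with the transcript.
Step 6: r2 = -6 * -11 = 66 — in agreement.
Step 7: r1 = -(-11) = 11 — agrees with the transcript.
Step 8: r1 = -7 — exactly as logged.
Step 9: r1 = -7 - 66 = -73 — consistent with the transcript.
Step 10: r1 = -73 + 66 = -7 — in agreement.
Step 11: r3 = -(-7) = 7 — matches.
Step 12: r1 = -7 - 7 = -14 — same as recorded.
Step 13: r2 = 66 - -14 = 80 — agrees with the transcript.
Step 14: r1 = -14 - 7 = -21 — agrees with the transcript.
Step 15: r1 = -(-21) = 21 — confirmed correct.
The recomputation confirms every line.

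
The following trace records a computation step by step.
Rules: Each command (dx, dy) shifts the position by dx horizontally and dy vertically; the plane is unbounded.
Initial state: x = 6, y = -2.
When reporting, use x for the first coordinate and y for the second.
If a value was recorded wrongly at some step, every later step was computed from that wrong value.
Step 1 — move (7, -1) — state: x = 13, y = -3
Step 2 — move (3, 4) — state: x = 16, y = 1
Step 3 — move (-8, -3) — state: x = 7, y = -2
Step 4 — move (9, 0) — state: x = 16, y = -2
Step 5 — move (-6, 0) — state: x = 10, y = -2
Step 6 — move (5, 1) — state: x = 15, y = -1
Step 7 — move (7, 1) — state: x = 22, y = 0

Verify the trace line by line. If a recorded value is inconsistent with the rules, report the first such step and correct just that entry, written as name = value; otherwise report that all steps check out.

Recomputing the run from the initial state:
step 1: x = 13, y = -3
step 2: x = 16, y = 1
step 3: x = 8, y = -2
step 4: x = 17, y = -2
step 5: x = 11, y = -2
step 6: x = 16, y = -1
step 7: x = 23, y = 0
The first disagreement with the trace is at step 3, where the value should be x = 8.

step 3, x = 8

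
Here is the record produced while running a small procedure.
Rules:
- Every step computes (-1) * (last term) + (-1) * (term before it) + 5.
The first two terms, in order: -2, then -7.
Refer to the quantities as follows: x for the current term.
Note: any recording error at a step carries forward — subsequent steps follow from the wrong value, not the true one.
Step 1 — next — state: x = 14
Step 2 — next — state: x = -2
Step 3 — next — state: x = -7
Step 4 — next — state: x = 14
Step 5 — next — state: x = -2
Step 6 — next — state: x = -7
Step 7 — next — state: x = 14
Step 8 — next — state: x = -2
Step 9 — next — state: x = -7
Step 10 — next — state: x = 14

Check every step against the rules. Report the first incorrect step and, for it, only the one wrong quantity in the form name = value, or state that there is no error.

Recomputing the run from the initial state:
step 1: x = 14
step 2: x = -2
step 3: x = -7
step 4: x = 14
step 5: x = -2
step 6: x = -7
step 7: x = 14
step 8: x = -2
step 9: x = -7
step 10: x = 14
This matches the record at every step.

no error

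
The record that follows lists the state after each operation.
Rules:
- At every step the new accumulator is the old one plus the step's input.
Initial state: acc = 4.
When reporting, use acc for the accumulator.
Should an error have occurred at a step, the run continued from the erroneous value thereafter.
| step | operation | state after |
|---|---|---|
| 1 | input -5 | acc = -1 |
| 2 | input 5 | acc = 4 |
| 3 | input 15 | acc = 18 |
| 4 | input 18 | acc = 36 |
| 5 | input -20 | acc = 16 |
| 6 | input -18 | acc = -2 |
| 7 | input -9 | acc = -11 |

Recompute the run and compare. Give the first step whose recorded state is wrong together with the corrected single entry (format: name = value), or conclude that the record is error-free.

step 3, acc = 19

Step 1: acc = 4 + -5 = -1 — matches.
Step 2: acc = -1 + 5 = 4 — no discrepancy.
Step 3: acc = 4 + 15 = 19 — the record disagrees here.
Step 3 is the first one off; corrected, acc = 19.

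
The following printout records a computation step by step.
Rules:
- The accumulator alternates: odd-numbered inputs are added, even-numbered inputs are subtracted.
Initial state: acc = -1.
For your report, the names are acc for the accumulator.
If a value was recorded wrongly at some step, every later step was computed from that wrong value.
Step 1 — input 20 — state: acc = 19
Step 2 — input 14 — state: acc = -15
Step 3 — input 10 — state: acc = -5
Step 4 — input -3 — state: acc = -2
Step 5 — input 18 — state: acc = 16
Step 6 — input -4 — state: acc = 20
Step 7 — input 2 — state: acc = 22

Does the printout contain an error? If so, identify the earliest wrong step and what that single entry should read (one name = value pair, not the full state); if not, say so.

step 2, acc = 5

Step 1: acc = -1 + 20 = 19 — same as recorded.
Step 2: acc = 19 - 14 = 5 — the printout has a different value.
The audit stops at step 2: the recorded entry is wrong and should be acc = 5.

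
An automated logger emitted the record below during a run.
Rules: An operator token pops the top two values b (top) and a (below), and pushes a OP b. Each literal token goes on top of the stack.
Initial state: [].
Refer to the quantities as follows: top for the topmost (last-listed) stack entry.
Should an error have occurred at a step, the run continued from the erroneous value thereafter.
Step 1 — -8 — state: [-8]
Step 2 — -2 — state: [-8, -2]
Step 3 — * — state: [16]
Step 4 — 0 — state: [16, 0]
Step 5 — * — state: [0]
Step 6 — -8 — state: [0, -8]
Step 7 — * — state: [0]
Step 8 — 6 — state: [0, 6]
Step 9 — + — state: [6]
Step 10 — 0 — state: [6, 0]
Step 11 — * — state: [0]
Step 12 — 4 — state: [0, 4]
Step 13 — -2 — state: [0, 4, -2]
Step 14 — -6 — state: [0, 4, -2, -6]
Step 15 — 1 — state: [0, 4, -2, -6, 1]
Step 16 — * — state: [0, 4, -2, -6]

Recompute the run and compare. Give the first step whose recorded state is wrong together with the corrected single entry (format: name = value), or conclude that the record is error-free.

no error

Step 1: push -8: top = -8 — confirmed correct.
Step 2: push -2: top = -2 — no discrepancy.
Step 3: -8 * -2 = 16 — checks out.
Step 4: push 0: top = 0 — consistent with the record.
Step 5: 16 * 0 = 0 — matches.
Step 6: push -8: top = -8 — exactly as logged.
Step 7: 0 * -8 = 0 — exactly as logged.
Step 8: push 6: top = 6 — consistent with the record.
Step 9: 0 + 6 = 6 — confirmed correct.
Step 10: push 0: top = 0 — verified.
Step 11: 6 * 0 = 0 — same as recorded.
Step 12: push 4: top = 4 — same as recorded.
Step 13: push -2: top = -2 — matches.
Step 14: push -6: top = -6 — in agreement.
Step 15: push 1: top = 1 — no discrepancy.
Step 16: -6 * 1 = -6 — no discrepancy.
Each recorded entry agrees with the recomputation.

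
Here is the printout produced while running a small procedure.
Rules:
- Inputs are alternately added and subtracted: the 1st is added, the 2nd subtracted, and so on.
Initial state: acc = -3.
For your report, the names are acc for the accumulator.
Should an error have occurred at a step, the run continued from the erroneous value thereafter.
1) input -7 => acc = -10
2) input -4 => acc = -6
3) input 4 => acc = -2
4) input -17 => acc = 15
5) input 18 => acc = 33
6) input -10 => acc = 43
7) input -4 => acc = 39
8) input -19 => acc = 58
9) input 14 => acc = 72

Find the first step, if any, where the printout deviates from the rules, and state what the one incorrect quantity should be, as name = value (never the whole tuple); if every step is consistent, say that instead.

no error

step 1: acc = -3 + -7 = -10 -> matches
step 2: acc = -10 - -4 = -6 -> checks out
step 3: acc = -6 + 4 = -2 -> no discrepancy
step 4: acc = -2 - -17 = 15 -> verified
step 5: acc = 15 + 18 = 33 -> exactly as logged
step 6: acc = 33 - -10 = 43 -> verified
step 7: acc = 43 + -4 = 39 -> matches
step 8: acc = 39 - -19 = 58 -> matches
step 9: acc = 58 + 14 = 72 -> agrees with the printout
Each recorded entry agrees with the recomputation.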